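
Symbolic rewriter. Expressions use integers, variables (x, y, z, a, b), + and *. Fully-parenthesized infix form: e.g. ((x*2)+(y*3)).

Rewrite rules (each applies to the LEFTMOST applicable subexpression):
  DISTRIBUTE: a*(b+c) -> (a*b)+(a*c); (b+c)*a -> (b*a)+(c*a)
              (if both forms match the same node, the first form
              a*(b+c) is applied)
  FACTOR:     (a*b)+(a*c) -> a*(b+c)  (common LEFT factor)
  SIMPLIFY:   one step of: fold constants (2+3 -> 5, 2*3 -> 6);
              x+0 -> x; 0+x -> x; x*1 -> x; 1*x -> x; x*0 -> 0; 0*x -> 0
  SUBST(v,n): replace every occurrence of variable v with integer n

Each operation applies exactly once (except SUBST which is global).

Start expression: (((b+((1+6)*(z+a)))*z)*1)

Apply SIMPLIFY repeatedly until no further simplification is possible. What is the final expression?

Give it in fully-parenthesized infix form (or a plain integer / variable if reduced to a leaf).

Start: (((b+((1+6)*(z+a)))*z)*1)
Step 1: at root: (((b+((1+6)*(z+a)))*z)*1) -> ((b+((1+6)*(z+a)))*z); overall: (((b+((1+6)*(z+a)))*z)*1) -> ((b+((1+6)*(z+a)))*z)
Step 2: at LRL: (1+6) -> 7; overall: ((b+((1+6)*(z+a)))*z) -> ((b+(7*(z+a)))*z)
Fixed point: ((b+(7*(z+a)))*z)

Answer: ((b+(7*(z+a)))*z)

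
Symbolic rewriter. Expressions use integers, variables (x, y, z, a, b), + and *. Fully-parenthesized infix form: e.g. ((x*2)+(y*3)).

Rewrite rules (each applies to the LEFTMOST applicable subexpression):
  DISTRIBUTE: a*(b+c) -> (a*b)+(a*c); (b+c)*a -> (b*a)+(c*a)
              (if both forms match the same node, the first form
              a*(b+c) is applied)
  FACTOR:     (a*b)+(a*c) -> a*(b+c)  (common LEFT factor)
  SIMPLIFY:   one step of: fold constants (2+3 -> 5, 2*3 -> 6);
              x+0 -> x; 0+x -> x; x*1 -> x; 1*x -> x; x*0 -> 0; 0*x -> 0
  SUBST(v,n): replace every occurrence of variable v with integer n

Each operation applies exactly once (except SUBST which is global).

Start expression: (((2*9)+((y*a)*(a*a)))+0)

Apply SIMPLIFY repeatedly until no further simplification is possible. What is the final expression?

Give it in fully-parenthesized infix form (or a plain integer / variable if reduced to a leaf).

Answer: (18+((y*a)*(a*a)))

Derivation:
Start: (((2*9)+((y*a)*(a*a)))+0)
Step 1: at root: (((2*9)+((y*a)*(a*a)))+0) -> ((2*9)+((y*a)*(a*a))); overall: (((2*9)+((y*a)*(a*a)))+0) -> ((2*9)+((y*a)*(a*a)))
Step 2: at L: (2*9) -> 18; overall: ((2*9)+((y*a)*(a*a))) -> (18+((y*a)*(a*a)))
Fixed point: (18+((y*a)*(a*a)))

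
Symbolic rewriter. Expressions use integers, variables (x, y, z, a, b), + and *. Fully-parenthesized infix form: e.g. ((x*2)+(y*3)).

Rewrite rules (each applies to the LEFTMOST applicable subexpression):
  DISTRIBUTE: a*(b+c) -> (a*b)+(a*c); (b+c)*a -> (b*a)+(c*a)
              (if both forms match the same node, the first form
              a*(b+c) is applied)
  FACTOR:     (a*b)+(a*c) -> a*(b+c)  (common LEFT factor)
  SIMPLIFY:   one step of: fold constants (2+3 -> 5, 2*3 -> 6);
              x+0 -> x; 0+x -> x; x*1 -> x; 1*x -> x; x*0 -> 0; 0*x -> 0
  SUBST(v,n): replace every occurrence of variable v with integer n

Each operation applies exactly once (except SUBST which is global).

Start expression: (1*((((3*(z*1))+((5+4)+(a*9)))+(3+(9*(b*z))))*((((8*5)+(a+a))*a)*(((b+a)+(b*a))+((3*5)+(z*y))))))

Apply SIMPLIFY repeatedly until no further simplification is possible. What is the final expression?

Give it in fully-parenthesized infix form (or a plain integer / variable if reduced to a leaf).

Answer: ((((3*z)+(9+(a*9)))+(3+(9*(b*z))))*(((40+(a+a))*a)*(((b+a)+(b*a))+(15+(z*y)))))

Derivation:
Start: (1*((((3*(z*1))+((5+4)+(a*9)))+(3+(9*(b*z))))*((((8*5)+(a+a))*a)*(((b+a)+(b*a))+((3*5)+(z*y))))))
Step 1: at root: (1*((((3*(z*1))+((5+4)+(a*9)))+(3+(9*(b*z))))*((((8*5)+(a+a))*a)*(((b+a)+(b*a))+((3*5)+(z*y)))))) -> ((((3*(z*1))+((5+4)+(a*9)))+(3+(9*(b*z))))*((((8*5)+(a+a))*a)*(((b+a)+(b*a))+((3*5)+(z*y))))); overall: (1*((((3*(z*1))+((5+4)+(a*9)))+(3+(9*(b*z))))*((((8*5)+(a+a))*a)*(((b+a)+(b*a))+((3*5)+(z*y)))))) -> ((((3*(z*1))+((5+4)+(a*9)))+(3+(9*(b*z))))*((((8*5)+(a+a))*a)*(((b+a)+(b*a))+((3*5)+(z*y)))))
Step 2: at LLLR: (z*1) -> z; overall: ((((3*(z*1))+((5+4)+(a*9)))+(3+(9*(b*z))))*((((8*5)+(a+a))*a)*(((b+a)+(b*a))+((3*5)+(z*y))))) -> ((((3*z)+((5+4)+(a*9)))+(3+(9*(b*z))))*((((8*5)+(a+a))*a)*(((b+a)+(b*a))+((3*5)+(z*y)))))
Step 3: at LLRL: (5+4) -> 9; overall: ((((3*z)+((5+4)+(a*9)))+(3+(9*(b*z))))*((((8*5)+(a+a))*a)*(((b+a)+(b*a))+((3*5)+(z*y))))) -> ((((3*z)+(9+(a*9)))+(3+(9*(b*z))))*((((8*5)+(a+a))*a)*(((b+a)+(b*a))+((3*5)+(z*y)))))
Step 4: at RLLL: (8*5) -> 40; overall: ((((3*z)+(9+(a*9)))+(3+(9*(b*z))))*((((8*5)+(a+a))*a)*(((b+a)+(b*a))+((3*5)+(z*y))))) -> ((((3*z)+(9+(a*9)))+(3+(9*(b*z))))*(((40+(a+a))*a)*(((b+a)+(b*a))+((3*5)+(z*y)))))
Step 5: at RRRL: (3*5) -> 15; overall: ((((3*z)+(9+(a*9)))+(3+(9*(b*z))))*(((40+(a+a))*a)*(((b+a)+(b*a))+((3*5)+(z*y))))) -> ((((3*z)+(9+(a*9)))+(3+(9*(b*z))))*(((40+(a+a))*a)*(((b+a)+(b*a))+(15+(z*y)))))
Fixed point: ((((3*z)+(9+(a*9)))+(3+(9*(b*z))))*(((40+(a+a))*a)*(((b+a)+(b*a))+(15+(z*y)))))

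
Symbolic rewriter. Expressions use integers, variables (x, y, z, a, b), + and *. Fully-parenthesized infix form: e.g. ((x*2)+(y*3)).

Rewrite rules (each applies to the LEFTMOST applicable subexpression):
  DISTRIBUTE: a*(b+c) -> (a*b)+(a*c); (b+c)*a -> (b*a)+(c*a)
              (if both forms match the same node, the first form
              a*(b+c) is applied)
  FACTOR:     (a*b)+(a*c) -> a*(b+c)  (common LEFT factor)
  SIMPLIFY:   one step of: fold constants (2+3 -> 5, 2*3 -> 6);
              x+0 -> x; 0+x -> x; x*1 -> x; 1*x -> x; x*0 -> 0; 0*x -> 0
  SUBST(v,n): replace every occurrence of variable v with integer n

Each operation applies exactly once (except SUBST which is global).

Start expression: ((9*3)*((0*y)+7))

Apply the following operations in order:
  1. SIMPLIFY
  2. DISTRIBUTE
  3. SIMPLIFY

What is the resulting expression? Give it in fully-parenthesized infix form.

Start: ((9*3)*((0*y)+7))
Apply SIMPLIFY at L (target: (9*3)): ((9*3)*((0*y)+7)) -> (27*((0*y)+7))
Apply DISTRIBUTE at root (target: (27*((0*y)+7))): (27*((0*y)+7)) -> ((27*(0*y))+(27*7))
Apply SIMPLIFY at LR (target: (0*y)): ((27*(0*y))+(27*7)) -> ((27*0)+(27*7))

Answer: ((27*0)+(27*7))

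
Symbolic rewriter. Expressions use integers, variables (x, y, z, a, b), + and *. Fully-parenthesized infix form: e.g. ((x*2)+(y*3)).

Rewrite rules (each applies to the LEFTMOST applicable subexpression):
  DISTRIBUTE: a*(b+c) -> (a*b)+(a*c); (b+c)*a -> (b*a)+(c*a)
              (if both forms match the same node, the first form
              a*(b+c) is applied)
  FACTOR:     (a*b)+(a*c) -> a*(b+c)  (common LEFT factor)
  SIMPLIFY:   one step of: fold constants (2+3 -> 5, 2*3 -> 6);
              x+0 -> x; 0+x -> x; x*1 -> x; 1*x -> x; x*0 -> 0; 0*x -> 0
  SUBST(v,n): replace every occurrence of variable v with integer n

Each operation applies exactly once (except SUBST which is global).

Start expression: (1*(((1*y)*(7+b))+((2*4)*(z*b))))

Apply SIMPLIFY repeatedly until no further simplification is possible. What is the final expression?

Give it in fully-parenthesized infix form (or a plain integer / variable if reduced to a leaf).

Answer: ((y*(7+b))+(8*(z*b)))

Derivation:
Start: (1*(((1*y)*(7+b))+((2*4)*(z*b))))
Step 1: at root: (1*(((1*y)*(7+b))+((2*4)*(z*b)))) -> (((1*y)*(7+b))+((2*4)*(z*b))); overall: (1*(((1*y)*(7+b))+((2*4)*(z*b)))) -> (((1*y)*(7+b))+((2*4)*(z*b)))
Step 2: at LL: (1*y) -> y; overall: (((1*y)*(7+b))+((2*4)*(z*b))) -> ((y*(7+b))+((2*4)*(z*b)))
Step 3: at RL: (2*4) -> 8; overall: ((y*(7+b))+((2*4)*(z*b))) -> ((y*(7+b))+(8*(z*b)))
Fixed point: ((y*(7+b))+(8*(z*b)))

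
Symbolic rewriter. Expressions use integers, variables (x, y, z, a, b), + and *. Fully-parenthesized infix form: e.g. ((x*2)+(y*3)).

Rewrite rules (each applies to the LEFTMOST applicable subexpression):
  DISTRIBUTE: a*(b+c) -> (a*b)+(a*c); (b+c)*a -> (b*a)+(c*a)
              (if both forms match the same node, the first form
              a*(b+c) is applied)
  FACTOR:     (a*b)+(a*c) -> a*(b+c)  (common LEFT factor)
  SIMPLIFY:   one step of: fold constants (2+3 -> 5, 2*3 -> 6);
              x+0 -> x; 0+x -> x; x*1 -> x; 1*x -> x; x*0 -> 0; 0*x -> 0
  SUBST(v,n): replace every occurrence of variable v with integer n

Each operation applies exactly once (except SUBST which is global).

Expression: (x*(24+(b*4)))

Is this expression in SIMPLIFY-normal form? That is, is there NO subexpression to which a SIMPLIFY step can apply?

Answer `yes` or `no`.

Answer: yes

Derivation:
Expression: (x*(24+(b*4)))
Scanning for simplifiable subexpressions (pre-order)...
  at root: (x*(24+(b*4))) (not simplifiable)
  at R: (24+(b*4)) (not simplifiable)
  at RR: (b*4) (not simplifiable)
Result: no simplifiable subexpression found -> normal form.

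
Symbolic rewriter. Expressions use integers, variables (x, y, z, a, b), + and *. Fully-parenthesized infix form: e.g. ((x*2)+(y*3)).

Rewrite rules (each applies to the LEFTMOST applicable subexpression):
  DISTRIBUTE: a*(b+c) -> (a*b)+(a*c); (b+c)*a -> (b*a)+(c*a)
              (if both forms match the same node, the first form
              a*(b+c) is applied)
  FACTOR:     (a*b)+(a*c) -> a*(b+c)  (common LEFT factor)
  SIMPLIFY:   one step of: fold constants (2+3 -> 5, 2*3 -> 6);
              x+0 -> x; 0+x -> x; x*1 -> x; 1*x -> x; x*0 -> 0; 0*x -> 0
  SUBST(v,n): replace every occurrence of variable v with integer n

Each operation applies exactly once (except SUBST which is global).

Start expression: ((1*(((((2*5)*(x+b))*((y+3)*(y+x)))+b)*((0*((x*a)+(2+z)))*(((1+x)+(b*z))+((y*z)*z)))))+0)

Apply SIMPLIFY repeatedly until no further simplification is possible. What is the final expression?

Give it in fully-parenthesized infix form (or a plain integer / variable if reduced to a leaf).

Start: ((1*(((((2*5)*(x+b))*((y+3)*(y+x)))+b)*((0*((x*a)+(2+z)))*(((1+x)+(b*z))+((y*z)*z)))))+0)
Step 1: at root: ((1*(((((2*5)*(x+b))*((y+3)*(y+x)))+b)*((0*((x*a)+(2+z)))*(((1+x)+(b*z))+((y*z)*z)))))+0) -> (1*(((((2*5)*(x+b))*((y+3)*(y+x)))+b)*((0*((x*a)+(2+z)))*(((1+x)+(b*z))+((y*z)*z))))); overall: ((1*(((((2*5)*(x+b))*((y+3)*(y+x)))+b)*((0*((x*a)+(2+z)))*(((1+x)+(b*z))+((y*z)*z)))))+0) -> (1*(((((2*5)*(x+b))*((y+3)*(y+x)))+b)*((0*((x*a)+(2+z)))*(((1+x)+(b*z))+((y*z)*z)))))
Step 2: at root: (1*(((((2*5)*(x+b))*((y+3)*(y+x)))+b)*((0*((x*a)+(2+z)))*(((1+x)+(b*z))+((y*z)*z))))) -> (((((2*5)*(x+b))*((y+3)*(y+x)))+b)*((0*((x*a)+(2+z)))*(((1+x)+(b*z))+((y*z)*z)))); overall: (1*(((((2*5)*(x+b))*((y+3)*(y+x)))+b)*((0*((x*a)+(2+z)))*(((1+x)+(b*z))+((y*z)*z))))) -> (((((2*5)*(x+b))*((y+3)*(y+x)))+b)*((0*((x*a)+(2+z)))*(((1+x)+(b*z))+((y*z)*z))))
Step 3: at LLLL: (2*5) -> 10; overall: (((((2*5)*(x+b))*((y+3)*(y+x)))+b)*((0*((x*a)+(2+z)))*(((1+x)+(b*z))+((y*z)*z)))) -> ((((10*(x+b))*((y+3)*(y+x)))+b)*((0*((x*a)+(2+z)))*(((1+x)+(b*z))+((y*z)*z))))
Step 4: at RL: (0*((x*a)+(2+z))) -> 0; overall: ((((10*(x+b))*((y+3)*(y+x)))+b)*((0*((x*a)+(2+z)))*(((1+x)+(b*z))+((y*z)*z)))) -> ((((10*(x+b))*((y+3)*(y+x)))+b)*(0*(((1+x)+(b*z))+((y*z)*z))))
Step 5: at R: (0*(((1+x)+(b*z))+((y*z)*z))) -> 0; overall: ((((10*(x+b))*((y+3)*(y+x)))+b)*(0*(((1+x)+(b*z))+((y*z)*z)))) -> ((((10*(x+b))*((y+3)*(y+x)))+b)*0)
Step 6: at root: ((((10*(x+b))*((y+3)*(y+x)))+b)*0) -> 0; overall: ((((10*(x+b))*((y+3)*(y+x)))+b)*0) -> 0
Fixed point: 0

Answer: 0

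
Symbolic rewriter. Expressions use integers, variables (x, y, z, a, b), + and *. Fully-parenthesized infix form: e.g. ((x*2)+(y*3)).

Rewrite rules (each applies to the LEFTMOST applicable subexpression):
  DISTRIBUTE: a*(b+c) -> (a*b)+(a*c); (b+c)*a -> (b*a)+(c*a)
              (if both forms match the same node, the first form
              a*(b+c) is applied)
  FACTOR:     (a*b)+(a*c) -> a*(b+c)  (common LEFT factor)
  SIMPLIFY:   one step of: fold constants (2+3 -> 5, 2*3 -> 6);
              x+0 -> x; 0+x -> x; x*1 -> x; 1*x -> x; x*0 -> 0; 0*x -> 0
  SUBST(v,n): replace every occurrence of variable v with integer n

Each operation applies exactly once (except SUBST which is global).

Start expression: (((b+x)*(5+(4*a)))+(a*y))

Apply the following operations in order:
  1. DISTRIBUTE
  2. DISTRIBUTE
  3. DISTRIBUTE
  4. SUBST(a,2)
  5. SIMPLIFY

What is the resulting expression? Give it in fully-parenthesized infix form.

Answer: ((((b*5)+(x*5))+((b*8)+(x*(4*2))))+(2*y))

Derivation:
Start: (((b+x)*(5+(4*a)))+(a*y))
Apply DISTRIBUTE at L (target: ((b+x)*(5+(4*a)))): (((b+x)*(5+(4*a)))+(a*y)) -> ((((b+x)*5)+((b+x)*(4*a)))+(a*y))
Apply DISTRIBUTE at LL (target: ((b+x)*5)): ((((b+x)*5)+((b+x)*(4*a)))+(a*y)) -> ((((b*5)+(x*5))+((b+x)*(4*a)))+(a*y))
Apply DISTRIBUTE at LR (target: ((b+x)*(4*a))): ((((b*5)+(x*5))+((b+x)*(4*a)))+(a*y)) -> ((((b*5)+(x*5))+((b*(4*a))+(x*(4*a))))+(a*y))
Apply SUBST(a,2): ((((b*5)+(x*5))+((b*(4*a))+(x*(4*a))))+(a*y)) -> ((((b*5)+(x*5))+((b*(4*2))+(x*(4*2))))+(2*y))
Apply SIMPLIFY at LRLR (target: (4*2)): ((((b*5)+(x*5))+((b*(4*2))+(x*(4*2))))+(2*y)) -> ((((b*5)+(x*5))+((b*8)+(x*(4*2))))+(2*y))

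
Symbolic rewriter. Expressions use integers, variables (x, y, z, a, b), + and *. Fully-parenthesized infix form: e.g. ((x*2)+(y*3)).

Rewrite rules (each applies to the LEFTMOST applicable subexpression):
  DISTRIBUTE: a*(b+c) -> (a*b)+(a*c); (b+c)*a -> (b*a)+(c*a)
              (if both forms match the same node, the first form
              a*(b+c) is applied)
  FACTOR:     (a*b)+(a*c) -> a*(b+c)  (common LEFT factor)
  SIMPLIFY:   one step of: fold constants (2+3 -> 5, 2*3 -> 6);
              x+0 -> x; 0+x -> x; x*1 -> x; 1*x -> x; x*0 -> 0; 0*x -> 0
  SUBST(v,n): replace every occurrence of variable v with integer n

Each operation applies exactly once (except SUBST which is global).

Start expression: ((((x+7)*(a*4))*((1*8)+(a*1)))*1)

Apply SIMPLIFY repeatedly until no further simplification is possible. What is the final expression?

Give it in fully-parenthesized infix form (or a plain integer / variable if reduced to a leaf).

Answer: (((x+7)*(a*4))*(8+a))

Derivation:
Start: ((((x+7)*(a*4))*((1*8)+(a*1)))*1)
Step 1: at root: ((((x+7)*(a*4))*((1*8)+(a*1)))*1) -> (((x+7)*(a*4))*((1*8)+(a*1))); overall: ((((x+7)*(a*4))*((1*8)+(a*1)))*1) -> (((x+7)*(a*4))*((1*8)+(a*1)))
Step 2: at RL: (1*8) -> 8; overall: (((x+7)*(a*4))*((1*8)+(a*1))) -> (((x+7)*(a*4))*(8+(a*1)))
Step 3: at RR: (a*1) -> a; overall: (((x+7)*(a*4))*(8+(a*1))) -> (((x+7)*(a*4))*(8+a))
Fixed point: (((x+7)*(a*4))*(8+a))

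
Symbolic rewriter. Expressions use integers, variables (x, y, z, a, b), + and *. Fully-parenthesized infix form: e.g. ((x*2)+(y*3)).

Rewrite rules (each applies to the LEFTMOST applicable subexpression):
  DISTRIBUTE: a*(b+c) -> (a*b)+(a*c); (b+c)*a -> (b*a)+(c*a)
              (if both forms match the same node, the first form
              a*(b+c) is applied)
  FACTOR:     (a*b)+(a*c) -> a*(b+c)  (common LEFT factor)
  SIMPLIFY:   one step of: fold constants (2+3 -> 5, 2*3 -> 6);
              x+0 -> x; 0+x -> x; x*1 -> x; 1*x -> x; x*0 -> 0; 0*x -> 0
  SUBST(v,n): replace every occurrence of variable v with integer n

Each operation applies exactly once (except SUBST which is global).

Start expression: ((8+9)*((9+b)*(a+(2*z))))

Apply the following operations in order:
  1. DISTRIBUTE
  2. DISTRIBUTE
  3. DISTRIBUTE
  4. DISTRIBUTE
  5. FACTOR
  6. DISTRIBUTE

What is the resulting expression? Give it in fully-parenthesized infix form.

Answer: (((8*((9*a)+(b*a)))+(8*((9+b)*(2*z))))+(9*((9+b)*(a+(2*z)))))

Derivation:
Start: ((8+9)*((9+b)*(a+(2*z))))
Apply DISTRIBUTE at root (target: ((8+9)*((9+b)*(a+(2*z))))): ((8+9)*((9+b)*(a+(2*z)))) -> ((8*((9+b)*(a+(2*z))))+(9*((9+b)*(a+(2*z)))))
Apply DISTRIBUTE at LR (target: ((9+b)*(a+(2*z)))): ((8*((9+b)*(a+(2*z))))+(9*((9+b)*(a+(2*z))))) -> ((8*(((9+b)*a)+((9+b)*(2*z))))+(9*((9+b)*(a+(2*z)))))
Apply DISTRIBUTE at L (target: (8*(((9+b)*a)+((9+b)*(2*z))))): ((8*(((9+b)*a)+((9+b)*(2*z))))+(9*((9+b)*(a+(2*z))))) -> (((8*((9+b)*a))+(8*((9+b)*(2*z))))+(9*((9+b)*(a+(2*z)))))
Apply DISTRIBUTE at LLR (target: ((9+b)*a)): (((8*((9+b)*a))+(8*((9+b)*(2*z))))+(9*((9+b)*(a+(2*z))))) -> (((8*((9*a)+(b*a)))+(8*((9+b)*(2*z))))+(9*((9+b)*(a+(2*z)))))
Apply FACTOR at L (target: ((8*((9*a)+(b*a)))+(8*((9+b)*(2*z))))): (((8*((9*a)+(b*a)))+(8*((9+b)*(2*z))))+(9*((9+b)*(a+(2*z))))) -> ((8*(((9*a)+(b*a))+((9+b)*(2*z))))+(9*((9+b)*(a+(2*z)))))
Apply DISTRIBUTE at L (target: (8*(((9*a)+(b*a))+((9+b)*(2*z))))): ((8*(((9*a)+(b*a))+((9+b)*(2*z))))+(9*((9+b)*(a+(2*z))))) -> (((8*((9*a)+(b*a)))+(8*((9+b)*(2*z))))+(9*((9+b)*(a+(2*z)))))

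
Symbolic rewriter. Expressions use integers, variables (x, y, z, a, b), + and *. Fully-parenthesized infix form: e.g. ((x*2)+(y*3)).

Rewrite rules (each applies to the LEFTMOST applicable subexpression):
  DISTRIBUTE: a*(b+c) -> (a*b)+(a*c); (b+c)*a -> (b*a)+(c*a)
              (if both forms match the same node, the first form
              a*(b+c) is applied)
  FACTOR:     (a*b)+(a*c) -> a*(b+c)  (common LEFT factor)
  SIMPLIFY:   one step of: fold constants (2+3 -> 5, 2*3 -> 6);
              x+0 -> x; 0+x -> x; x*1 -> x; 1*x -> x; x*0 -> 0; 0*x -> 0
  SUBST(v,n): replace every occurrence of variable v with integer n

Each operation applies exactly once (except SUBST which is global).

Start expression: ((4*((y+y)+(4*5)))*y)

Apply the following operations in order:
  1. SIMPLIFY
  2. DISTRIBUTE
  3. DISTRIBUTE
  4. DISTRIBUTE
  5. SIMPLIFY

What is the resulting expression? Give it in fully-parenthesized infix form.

Answer: ((((4*y)+(4*y))*y)+(80*y))

Derivation:
Start: ((4*((y+y)+(4*5)))*y)
Apply SIMPLIFY at LRR (target: (4*5)): ((4*((y+y)+(4*5)))*y) -> ((4*((y+y)+20))*y)
Apply DISTRIBUTE at L (target: (4*((y+y)+20))): ((4*((y+y)+20))*y) -> (((4*(y+y))+(4*20))*y)
Apply DISTRIBUTE at root (target: (((4*(y+y))+(4*20))*y)): (((4*(y+y))+(4*20))*y) -> (((4*(y+y))*y)+((4*20)*y))
Apply DISTRIBUTE at LL (target: (4*(y+y))): (((4*(y+y))*y)+((4*20)*y)) -> ((((4*y)+(4*y))*y)+((4*20)*y))
Apply SIMPLIFY at RL (target: (4*20)): ((((4*y)+(4*y))*y)+((4*20)*y)) -> ((((4*y)+(4*y))*y)+(80*y))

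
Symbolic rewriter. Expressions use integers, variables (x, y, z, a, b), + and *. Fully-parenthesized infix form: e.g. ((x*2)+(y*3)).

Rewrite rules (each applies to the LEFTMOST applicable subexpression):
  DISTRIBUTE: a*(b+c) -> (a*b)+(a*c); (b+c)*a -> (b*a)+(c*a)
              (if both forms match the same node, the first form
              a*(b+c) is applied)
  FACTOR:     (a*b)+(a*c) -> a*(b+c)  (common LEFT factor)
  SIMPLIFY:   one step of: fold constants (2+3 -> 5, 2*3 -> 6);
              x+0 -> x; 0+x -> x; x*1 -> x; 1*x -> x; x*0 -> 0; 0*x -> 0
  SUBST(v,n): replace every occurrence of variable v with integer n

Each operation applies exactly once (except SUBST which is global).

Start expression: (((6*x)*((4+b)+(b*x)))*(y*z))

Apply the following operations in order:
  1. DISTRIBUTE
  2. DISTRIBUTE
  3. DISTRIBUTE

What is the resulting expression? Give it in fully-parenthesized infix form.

Answer: (((((6*x)*4)+((6*x)*b))*(y*z))+(((6*x)*(b*x))*(y*z)))

Derivation:
Start: (((6*x)*((4+b)+(b*x)))*(y*z))
Apply DISTRIBUTE at L (target: ((6*x)*((4+b)+(b*x)))): (((6*x)*((4+b)+(b*x)))*(y*z)) -> ((((6*x)*(4+b))+((6*x)*(b*x)))*(y*z))
Apply DISTRIBUTE at root (target: ((((6*x)*(4+b))+((6*x)*(b*x)))*(y*z))): ((((6*x)*(4+b))+((6*x)*(b*x)))*(y*z)) -> ((((6*x)*(4+b))*(y*z))+(((6*x)*(b*x))*(y*z)))
Apply DISTRIBUTE at LL (target: ((6*x)*(4+b))): ((((6*x)*(4+b))*(y*z))+(((6*x)*(b*x))*(y*z))) -> (((((6*x)*4)+((6*x)*b))*(y*z))+(((6*x)*(b*x))*(y*z)))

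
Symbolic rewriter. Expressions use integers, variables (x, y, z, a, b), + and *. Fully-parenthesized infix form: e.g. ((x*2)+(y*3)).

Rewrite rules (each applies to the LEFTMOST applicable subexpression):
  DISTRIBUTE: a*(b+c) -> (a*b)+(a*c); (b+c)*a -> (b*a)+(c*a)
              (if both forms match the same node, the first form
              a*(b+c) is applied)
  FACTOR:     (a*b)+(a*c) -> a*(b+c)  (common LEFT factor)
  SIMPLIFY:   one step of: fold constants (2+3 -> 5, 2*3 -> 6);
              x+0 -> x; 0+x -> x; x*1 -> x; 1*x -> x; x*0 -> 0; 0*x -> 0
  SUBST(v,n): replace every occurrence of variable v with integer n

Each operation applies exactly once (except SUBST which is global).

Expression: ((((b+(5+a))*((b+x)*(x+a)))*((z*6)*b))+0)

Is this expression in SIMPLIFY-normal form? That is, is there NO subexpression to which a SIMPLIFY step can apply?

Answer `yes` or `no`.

Answer: no

Derivation:
Expression: ((((b+(5+a))*((b+x)*(x+a)))*((z*6)*b))+0)
Scanning for simplifiable subexpressions (pre-order)...
  at root: ((((b+(5+a))*((b+x)*(x+a)))*((z*6)*b))+0) (SIMPLIFIABLE)
  at L: (((b+(5+a))*((b+x)*(x+a)))*((z*6)*b)) (not simplifiable)
  at LL: ((b+(5+a))*((b+x)*(x+a))) (not simplifiable)
  at LLL: (b+(5+a)) (not simplifiable)
  at LLLR: (5+a) (not simplifiable)
  at LLR: ((b+x)*(x+a)) (not simplifiable)
  at LLRL: (b+x) (not simplifiable)
  at LLRR: (x+a) (not simplifiable)
  at LR: ((z*6)*b) (not simplifiable)
  at LRL: (z*6) (not simplifiable)
Found simplifiable subexpr at path root: ((((b+(5+a))*((b+x)*(x+a)))*((z*6)*b))+0)
One SIMPLIFY step would give: (((b+(5+a))*((b+x)*(x+a)))*((z*6)*b))
-> NOT in normal form.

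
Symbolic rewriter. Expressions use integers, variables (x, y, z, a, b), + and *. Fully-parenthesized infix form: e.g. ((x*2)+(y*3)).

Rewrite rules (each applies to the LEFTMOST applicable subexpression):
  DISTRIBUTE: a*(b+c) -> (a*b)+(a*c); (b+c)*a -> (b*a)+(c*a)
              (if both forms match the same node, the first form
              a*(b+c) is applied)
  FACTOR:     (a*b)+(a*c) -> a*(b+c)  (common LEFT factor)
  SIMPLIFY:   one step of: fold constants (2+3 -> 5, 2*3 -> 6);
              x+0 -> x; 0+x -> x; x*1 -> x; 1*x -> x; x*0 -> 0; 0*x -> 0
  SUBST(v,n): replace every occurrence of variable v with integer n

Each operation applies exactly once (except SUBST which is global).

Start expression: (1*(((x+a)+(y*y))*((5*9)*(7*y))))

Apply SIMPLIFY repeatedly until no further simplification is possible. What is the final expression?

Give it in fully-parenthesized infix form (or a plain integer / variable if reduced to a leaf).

Answer: (((x+a)+(y*y))*(45*(7*y)))

Derivation:
Start: (1*(((x+a)+(y*y))*((5*9)*(7*y))))
Step 1: at root: (1*(((x+a)+(y*y))*((5*9)*(7*y)))) -> (((x+a)+(y*y))*((5*9)*(7*y))); overall: (1*(((x+a)+(y*y))*((5*9)*(7*y)))) -> (((x+a)+(y*y))*((5*9)*(7*y)))
Step 2: at RL: (5*9) -> 45; overall: (((x+a)+(y*y))*((5*9)*(7*y))) -> (((x+a)+(y*y))*(45*(7*y)))
Fixed point: (((x+a)+(y*y))*(45*(7*y)))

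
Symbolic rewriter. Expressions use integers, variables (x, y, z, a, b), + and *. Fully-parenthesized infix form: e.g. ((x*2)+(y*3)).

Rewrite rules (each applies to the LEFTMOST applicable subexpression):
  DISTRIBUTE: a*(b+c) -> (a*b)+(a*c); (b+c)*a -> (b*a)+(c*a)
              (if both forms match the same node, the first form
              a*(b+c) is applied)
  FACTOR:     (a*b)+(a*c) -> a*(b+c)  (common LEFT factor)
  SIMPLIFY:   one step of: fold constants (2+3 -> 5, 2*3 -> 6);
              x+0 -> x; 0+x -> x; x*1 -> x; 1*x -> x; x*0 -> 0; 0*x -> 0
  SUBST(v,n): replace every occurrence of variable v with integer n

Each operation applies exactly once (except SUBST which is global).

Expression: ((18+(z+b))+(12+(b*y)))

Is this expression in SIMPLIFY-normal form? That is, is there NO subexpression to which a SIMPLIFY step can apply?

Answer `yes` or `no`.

Answer: yes

Derivation:
Expression: ((18+(z+b))+(12+(b*y)))
Scanning for simplifiable subexpressions (pre-order)...
  at root: ((18+(z+b))+(12+(b*y))) (not simplifiable)
  at L: (18+(z+b)) (not simplifiable)
  at LR: (z+b) (not simplifiable)
  at R: (12+(b*y)) (not simplifiable)
  at RR: (b*y) (not simplifiable)
Result: no simplifiable subexpression found -> normal form.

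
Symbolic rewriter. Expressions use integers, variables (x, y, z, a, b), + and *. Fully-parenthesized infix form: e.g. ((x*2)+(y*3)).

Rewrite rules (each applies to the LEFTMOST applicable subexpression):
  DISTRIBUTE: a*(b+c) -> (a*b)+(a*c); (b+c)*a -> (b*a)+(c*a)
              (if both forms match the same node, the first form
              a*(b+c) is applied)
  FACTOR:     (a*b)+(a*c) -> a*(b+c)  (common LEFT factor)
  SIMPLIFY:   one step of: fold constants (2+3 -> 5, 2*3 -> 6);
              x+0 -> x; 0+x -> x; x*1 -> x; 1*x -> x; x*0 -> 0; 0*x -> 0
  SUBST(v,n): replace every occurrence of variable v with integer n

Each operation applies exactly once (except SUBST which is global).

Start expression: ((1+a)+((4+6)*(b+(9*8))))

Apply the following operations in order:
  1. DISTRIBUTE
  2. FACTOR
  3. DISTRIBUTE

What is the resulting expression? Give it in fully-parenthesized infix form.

Start: ((1+a)+((4+6)*(b+(9*8))))
Apply DISTRIBUTE at R (target: ((4+6)*(b+(9*8)))): ((1+a)+((4+6)*(b+(9*8)))) -> ((1+a)+(((4+6)*b)+((4+6)*(9*8))))
Apply FACTOR at R (target: (((4+6)*b)+((4+6)*(9*8)))): ((1+a)+(((4+6)*b)+((4+6)*(9*8)))) -> ((1+a)+((4+6)*(b+(9*8))))
Apply DISTRIBUTE at R (target: ((4+6)*(b+(9*8)))): ((1+a)+((4+6)*(b+(9*8)))) -> ((1+a)+(((4+6)*b)+((4+6)*(9*8))))

Answer: ((1+a)+(((4+6)*b)+((4+6)*(9*8))))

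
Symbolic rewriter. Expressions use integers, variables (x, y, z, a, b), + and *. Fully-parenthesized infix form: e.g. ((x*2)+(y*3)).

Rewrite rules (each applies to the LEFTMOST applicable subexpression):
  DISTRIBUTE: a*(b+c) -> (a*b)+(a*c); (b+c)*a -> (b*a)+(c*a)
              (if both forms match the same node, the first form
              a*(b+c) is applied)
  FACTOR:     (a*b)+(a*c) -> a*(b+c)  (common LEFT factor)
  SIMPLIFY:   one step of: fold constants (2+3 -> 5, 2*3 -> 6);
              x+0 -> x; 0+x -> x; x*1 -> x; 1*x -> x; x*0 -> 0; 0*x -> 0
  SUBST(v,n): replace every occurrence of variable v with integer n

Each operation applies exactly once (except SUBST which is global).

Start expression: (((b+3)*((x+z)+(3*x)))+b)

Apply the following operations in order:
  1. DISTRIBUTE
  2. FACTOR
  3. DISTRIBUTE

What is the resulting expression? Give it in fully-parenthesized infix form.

Answer: ((((b+3)*(x+z))+((b+3)*(3*x)))+b)

Derivation:
Start: (((b+3)*((x+z)+(3*x)))+b)
Apply DISTRIBUTE at L (target: ((b+3)*((x+z)+(3*x)))): (((b+3)*((x+z)+(3*x)))+b) -> ((((b+3)*(x+z))+((b+3)*(3*x)))+b)
Apply FACTOR at L (target: (((b+3)*(x+z))+((b+3)*(3*x)))): ((((b+3)*(x+z))+((b+3)*(3*x)))+b) -> (((b+3)*((x+z)+(3*x)))+b)
Apply DISTRIBUTE at L (target: ((b+3)*((x+z)+(3*x)))): (((b+3)*((x+z)+(3*x)))+b) -> ((((b+3)*(x+z))+((b+3)*(3*x)))+b)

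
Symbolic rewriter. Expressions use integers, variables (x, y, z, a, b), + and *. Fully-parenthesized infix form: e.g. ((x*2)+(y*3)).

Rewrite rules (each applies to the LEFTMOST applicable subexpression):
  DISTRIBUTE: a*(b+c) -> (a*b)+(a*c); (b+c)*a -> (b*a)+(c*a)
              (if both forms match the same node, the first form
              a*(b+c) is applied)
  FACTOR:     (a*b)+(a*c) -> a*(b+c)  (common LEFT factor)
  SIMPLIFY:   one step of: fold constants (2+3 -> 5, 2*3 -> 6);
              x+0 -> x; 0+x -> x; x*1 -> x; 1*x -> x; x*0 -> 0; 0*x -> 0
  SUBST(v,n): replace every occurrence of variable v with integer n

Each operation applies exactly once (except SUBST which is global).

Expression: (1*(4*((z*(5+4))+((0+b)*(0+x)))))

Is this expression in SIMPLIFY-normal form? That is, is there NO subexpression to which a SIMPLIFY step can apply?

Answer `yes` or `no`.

Answer: no

Derivation:
Expression: (1*(4*((z*(5+4))+((0+b)*(0+x)))))
Scanning for simplifiable subexpressions (pre-order)...
  at root: (1*(4*((z*(5+4))+((0+b)*(0+x))))) (SIMPLIFIABLE)
  at R: (4*((z*(5+4))+((0+b)*(0+x)))) (not simplifiable)
  at RR: ((z*(5+4))+((0+b)*(0+x))) (not simplifiable)
  at RRL: (z*(5+4)) (not simplifiable)
  at RRLR: (5+4) (SIMPLIFIABLE)
  at RRR: ((0+b)*(0+x)) (not simplifiable)
  at RRRL: (0+b) (SIMPLIFIABLE)
  at RRRR: (0+x) (SIMPLIFIABLE)
Found simplifiable subexpr at path root: (1*(4*((z*(5+4))+((0+b)*(0+x)))))
One SIMPLIFY step would give: (4*((z*(5+4))+((0+b)*(0+x))))
-> NOT in normal form.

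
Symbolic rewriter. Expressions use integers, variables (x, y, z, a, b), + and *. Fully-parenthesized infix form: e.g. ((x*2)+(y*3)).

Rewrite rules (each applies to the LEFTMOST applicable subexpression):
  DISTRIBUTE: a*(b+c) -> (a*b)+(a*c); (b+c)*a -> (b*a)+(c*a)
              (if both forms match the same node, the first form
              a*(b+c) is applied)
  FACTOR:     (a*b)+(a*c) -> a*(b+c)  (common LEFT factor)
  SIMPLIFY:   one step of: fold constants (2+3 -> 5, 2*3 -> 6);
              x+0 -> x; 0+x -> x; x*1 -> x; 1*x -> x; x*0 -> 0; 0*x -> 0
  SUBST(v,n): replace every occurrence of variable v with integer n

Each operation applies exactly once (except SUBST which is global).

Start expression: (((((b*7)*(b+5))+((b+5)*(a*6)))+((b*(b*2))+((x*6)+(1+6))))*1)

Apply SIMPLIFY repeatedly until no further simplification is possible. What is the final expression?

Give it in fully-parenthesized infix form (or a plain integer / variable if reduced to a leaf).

Start: (((((b*7)*(b+5))+((b+5)*(a*6)))+((b*(b*2))+((x*6)+(1+6))))*1)
Step 1: at root: (((((b*7)*(b+5))+((b+5)*(a*6)))+((b*(b*2))+((x*6)+(1+6))))*1) -> ((((b*7)*(b+5))+((b+5)*(a*6)))+((b*(b*2))+((x*6)+(1+6)))); overall: (((((b*7)*(b+5))+((b+5)*(a*6)))+((b*(b*2))+((x*6)+(1+6))))*1) -> ((((b*7)*(b+5))+((b+5)*(a*6)))+((b*(b*2))+((x*6)+(1+6))))
Step 2: at RRR: (1+6) -> 7; overall: ((((b*7)*(b+5))+((b+5)*(a*6)))+((b*(b*2))+((x*6)+(1+6)))) -> ((((b*7)*(b+5))+((b+5)*(a*6)))+((b*(b*2))+((x*6)+7)))
Fixed point: ((((b*7)*(b+5))+((b+5)*(a*6)))+((b*(b*2))+((x*6)+7)))

Answer: ((((b*7)*(b+5))+((b+5)*(a*6)))+((b*(b*2))+((x*6)+7)))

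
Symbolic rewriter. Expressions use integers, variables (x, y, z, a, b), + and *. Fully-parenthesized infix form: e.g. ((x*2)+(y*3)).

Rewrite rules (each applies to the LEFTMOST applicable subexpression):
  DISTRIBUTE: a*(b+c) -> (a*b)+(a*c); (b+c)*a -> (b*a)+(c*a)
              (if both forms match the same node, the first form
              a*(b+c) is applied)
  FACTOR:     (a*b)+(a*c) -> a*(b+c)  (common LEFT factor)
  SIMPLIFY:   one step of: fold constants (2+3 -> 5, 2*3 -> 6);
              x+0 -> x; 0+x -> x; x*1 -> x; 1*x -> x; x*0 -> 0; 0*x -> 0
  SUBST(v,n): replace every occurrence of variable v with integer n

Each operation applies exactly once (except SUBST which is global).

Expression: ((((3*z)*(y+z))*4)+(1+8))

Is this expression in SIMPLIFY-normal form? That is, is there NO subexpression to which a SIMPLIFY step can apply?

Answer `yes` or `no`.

Answer: no

Derivation:
Expression: ((((3*z)*(y+z))*4)+(1+8))
Scanning for simplifiable subexpressions (pre-order)...
  at root: ((((3*z)*(y+z))*4)+(1+8)) (not simplifiable)
  at L: (((3*z)*(y+z))*4) (not simplifiable)
  at LL: ((3*z)*(y+z)) (not simplifiable)
  at LLL: (3*z) (not simplifiable)
  at LLR: (y+z) (not simplifiable)
  at R: (1+8) (SIMPLIFIABLE)
Found simplifiable subexpr at path R: (1+8)
One SIMPLIFY step would give: ((((3*z)*(y+z))*4)+9)
-> NOT in normal form.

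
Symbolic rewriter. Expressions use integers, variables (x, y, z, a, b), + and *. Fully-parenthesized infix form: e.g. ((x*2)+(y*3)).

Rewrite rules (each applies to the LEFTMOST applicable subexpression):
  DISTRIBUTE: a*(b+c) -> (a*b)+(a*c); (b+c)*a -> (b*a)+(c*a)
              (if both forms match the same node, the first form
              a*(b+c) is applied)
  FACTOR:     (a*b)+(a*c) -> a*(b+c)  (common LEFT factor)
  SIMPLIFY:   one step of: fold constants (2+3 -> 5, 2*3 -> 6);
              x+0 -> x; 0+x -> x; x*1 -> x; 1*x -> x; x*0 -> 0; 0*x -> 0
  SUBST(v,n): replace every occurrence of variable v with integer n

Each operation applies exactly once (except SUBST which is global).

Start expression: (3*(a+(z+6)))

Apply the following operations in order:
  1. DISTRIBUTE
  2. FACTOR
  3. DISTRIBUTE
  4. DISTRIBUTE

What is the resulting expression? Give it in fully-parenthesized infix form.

Answer: ((3*a)+((3*z)+(3*6)))

Derivation:
Start: (3*(a+(z+6)))
Apply DISTRIBUTE at root (target: (3*(a+(z+6)))): (3*(a+(z+6))) -> ((3*a)+(3*(z+6)))
Apply FACTOR at root (target: ((3*a)+(3*(z+6)))): ((3*a)+(3*(z+6))) -> (3*(a+(z+6)))
Apply DISTRIBUTE at root (target: (3*(a+(z+6)))): (3*(a+(z+6))) -> ((3*a)+(3*(z+6)))
Apply DISTRIBUTE at R (target: (3*(z+6))): ((3*a)+(3*(z+6))) -> ((3*a)+((3*z)+(3*6)))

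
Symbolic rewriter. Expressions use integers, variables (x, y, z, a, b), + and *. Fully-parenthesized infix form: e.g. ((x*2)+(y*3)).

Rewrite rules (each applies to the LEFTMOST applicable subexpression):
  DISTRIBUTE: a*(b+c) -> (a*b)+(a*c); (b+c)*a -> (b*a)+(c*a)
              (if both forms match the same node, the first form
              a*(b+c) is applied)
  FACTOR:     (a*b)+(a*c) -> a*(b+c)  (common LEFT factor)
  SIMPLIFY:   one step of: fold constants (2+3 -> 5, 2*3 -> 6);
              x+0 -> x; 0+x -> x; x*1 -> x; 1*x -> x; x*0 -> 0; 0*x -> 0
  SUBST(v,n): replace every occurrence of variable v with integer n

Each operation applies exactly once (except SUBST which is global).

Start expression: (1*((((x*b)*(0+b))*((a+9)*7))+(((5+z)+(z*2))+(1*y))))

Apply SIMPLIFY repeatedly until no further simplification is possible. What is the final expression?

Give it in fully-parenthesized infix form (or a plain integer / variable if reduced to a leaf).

Answer: ((((x*b)*b)*((a+9)*7))+(((5+z)+(z*2))+y))

Derivation:
Start: (1*((((x*b)*(0+b))*((a+9)*7))+(((5+z)+(z*2))+(1*y))))
Step 1: at root: (1*((((x*b)*(0+b))*((a+9)*7))+(((5+z)+(z*2))+(1*y)))) -> ((((x*b)*(0+b))*((a+9)*7))+(((5+z)+(z*2))+(1*y))); overall: (1*((((x*b)*(0+b))*((a+9)*7))+(((5+z)+(z*2))+(1*y)))) -> ((((x*b)*(0+b))*((a+9)*7))+(((5+z)+(z*2))+(1*y)))
Step 2: at LLR: (0+b) -> b; overall: ((((x*b)*(0+b))*((a+9)*7))+(((5+z)+(z*2))+(1*y))) -> ((((x*b)*b)*((a+9)*7))+(((5+z)+(z*2))+(1*y)))
Step 3: at RR: (1*y) -> y; overall: ((((x*b)*b)*((a+9)*7))+(((5+z)+(z*2))+(1*y))) -> ((((x*b)*b)*((a+9)*7))+(((5+z)+(z*2))+y))
Fixed point: ((((x*b)*b)*((a+9)*7))+(((5+z)+(z*2))+y))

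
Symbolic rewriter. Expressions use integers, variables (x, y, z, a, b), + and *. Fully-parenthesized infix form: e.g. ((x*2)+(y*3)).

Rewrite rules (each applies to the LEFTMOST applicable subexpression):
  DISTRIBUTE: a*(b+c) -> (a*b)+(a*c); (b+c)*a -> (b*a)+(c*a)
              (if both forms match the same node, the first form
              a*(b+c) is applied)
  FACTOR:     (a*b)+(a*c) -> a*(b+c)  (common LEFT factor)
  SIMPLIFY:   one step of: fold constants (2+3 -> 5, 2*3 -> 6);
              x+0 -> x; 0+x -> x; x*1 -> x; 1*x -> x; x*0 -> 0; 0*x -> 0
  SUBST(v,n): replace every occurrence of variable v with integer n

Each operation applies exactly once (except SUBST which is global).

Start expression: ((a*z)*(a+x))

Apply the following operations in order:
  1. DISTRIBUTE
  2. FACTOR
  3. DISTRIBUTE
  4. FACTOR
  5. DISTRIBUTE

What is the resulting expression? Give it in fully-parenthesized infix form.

Start: ((a*z)*(a+x))
Apply DISTRIBUTE at root (target: ((a*z)*(a+x))): ((a*z)*(a+x)) -> (((a*z)*a)+((a*z)*x))
Apply FACTOR at root (target: (((a*z)*a)+((a*z)*x))): (((a*z)*a)+((a*z)*x)) -> ((a*z)*(a+x))
Apply DISTRIBUTE at root (target: ((a*z)*(a+x))): ((a*z)*(a+x)) -> (((a*z)*a)+((a*z)*x))
Apply FACTOR at root (target: (((a*z)*a)+((a*z)*x))): (((a*z)*a)+((a*z)*x)) -> ((a*z)*(a+x))
Apply DISTRIBUTE at root (target: ((a*z)*(a+x))): ((a*z)*(a+x)) -> (((a*z)*a)+((a*z)*x))

Answer: (((a*z)*a)+((a*z)*x))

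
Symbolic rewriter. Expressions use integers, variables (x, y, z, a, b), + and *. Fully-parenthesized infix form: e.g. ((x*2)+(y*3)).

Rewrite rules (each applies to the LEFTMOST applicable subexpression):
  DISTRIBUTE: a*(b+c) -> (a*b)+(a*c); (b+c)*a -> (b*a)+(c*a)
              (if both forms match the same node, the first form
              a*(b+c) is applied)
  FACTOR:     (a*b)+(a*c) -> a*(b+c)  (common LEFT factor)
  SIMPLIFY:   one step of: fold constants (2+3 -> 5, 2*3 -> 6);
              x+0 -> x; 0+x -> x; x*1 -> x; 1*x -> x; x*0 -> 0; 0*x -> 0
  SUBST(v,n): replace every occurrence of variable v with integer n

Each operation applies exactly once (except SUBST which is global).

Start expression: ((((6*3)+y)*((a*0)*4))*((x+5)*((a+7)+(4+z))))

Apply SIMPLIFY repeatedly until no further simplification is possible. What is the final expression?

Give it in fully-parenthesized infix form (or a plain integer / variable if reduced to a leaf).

Answer: 0

Derivation:
Start: ((((6*3)+y)*((a*0)*4))*((x+5)*((a+7)+(4+z))))
Step 1: at LLL: (6*3) -> 18; overall: ((((6*3)+y)*((a*0)*4))*((x+5)*((a+7)+(4+z)))) -> (((18+y)*((a*0)*4))*((x+5)*((a+7)+(4+z))))
Step 2: at LRL: (a*0) -> 0; overall: (((18+y)*((a*0)*4))*((x+5)*((a+7)+(4+z)))) -> (((18+y)*(0*4))*((x+5)*((a+7)+(4+z))))
Step 3: at LR: (0*4) -> 0; overall: (((18+y)*(0*4))*((x+5)*((a+7)+(4+z)))) -> (((18+y)*0)*((x+5)*((a+7)+(4+z))))
Step 4: at L: ((18+y)*0) -> 0; overall: (((18+y)*0)*((x+5)*((a+7)+(4+z)))) -> (0*((x+5)*((a+7)+(4+z))))
Step 5: at root: (0*((x+5)*((a+7)+(4+z)))) -> 0; overall: (0*((x+5)*((a+7)+(4+z)))) -> 0
Fixed point: 0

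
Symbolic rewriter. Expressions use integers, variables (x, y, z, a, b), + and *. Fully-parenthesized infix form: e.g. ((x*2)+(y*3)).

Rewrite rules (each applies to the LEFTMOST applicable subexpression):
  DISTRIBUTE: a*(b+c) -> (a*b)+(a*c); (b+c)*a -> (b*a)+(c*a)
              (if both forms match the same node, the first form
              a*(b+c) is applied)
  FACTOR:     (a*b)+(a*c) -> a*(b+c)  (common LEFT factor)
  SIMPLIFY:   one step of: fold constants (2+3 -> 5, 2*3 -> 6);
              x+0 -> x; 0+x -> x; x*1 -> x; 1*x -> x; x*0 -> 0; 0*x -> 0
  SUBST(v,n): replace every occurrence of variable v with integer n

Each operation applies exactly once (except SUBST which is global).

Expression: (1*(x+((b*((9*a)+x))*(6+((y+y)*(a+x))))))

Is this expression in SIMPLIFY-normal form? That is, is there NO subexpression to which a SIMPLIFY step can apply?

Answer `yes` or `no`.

Answer: no

Derivation:
Expression: (1*(x+((b*((9*a)+x))*(6+((y+y)*(a+x))))))
Scanning for simplifiable subexpressions (pre-order)...
  at root: (1*(x+((b*((9*a)+x))*(6+((y+y)*(a+x)))))) (SIMPLIFIABLE)
  at R: (x+((b*((9*a)+x))*(6+((y+y)*(a+x))))) (not simplifiable)
  at RR: ((b*((9*a)+x))*(6+((y+y)*(a+x)))) (not simplifiable)
  at RRL: (b*((9*a)+x)) (not simplifiable)
  at RRLR: ((9*a)+x) (not simplifiable)
  at RRLRL: (9*a) (not simplifiable)
  at RRR: (6+((y+y)*(a+x))) (not simplifiable)
  at RRRR: ((y+y)*(a+x)) (not simplifiable)
  at RRRRL: (y+y) (not simplifiable)
  at RRRRR: (a+x) (not simplifiable)
Found simplifiable subexpr at path root: (1*(x+((b*((9*a)+x))*(6+((y+y)*(a+x))))))
One SIMPLIFY step would give: (x+((b*((9*a)+x))*(6+((y+y)*(a+x)))))
-> NOT in normal form.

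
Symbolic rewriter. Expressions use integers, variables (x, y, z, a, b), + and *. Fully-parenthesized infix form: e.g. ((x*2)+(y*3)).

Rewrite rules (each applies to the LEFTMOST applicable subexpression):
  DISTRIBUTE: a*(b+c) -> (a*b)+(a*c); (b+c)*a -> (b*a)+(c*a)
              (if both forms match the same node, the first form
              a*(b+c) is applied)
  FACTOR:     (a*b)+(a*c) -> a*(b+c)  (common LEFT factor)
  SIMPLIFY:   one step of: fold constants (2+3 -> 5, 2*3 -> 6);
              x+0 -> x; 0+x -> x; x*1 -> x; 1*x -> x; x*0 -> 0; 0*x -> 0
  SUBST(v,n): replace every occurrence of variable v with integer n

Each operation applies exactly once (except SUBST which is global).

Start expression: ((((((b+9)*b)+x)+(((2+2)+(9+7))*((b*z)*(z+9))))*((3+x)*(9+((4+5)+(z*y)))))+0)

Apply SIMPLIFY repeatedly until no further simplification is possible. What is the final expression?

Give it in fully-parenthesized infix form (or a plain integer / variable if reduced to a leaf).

Start: ((((((b+9)*b)+x)+(((2+2)+(9+7))*((b*z)*(z+9))))*((3+x)*(9+((4+5)+(z*y)))))+0)
Step 1: at root: ((((((b+9)*b)+x)+(((2+2)+(9+7))*((b*z)*(z+9))))*((3+x)*(9+((4+5)+(z*y)))))+0) -> (((((b+9)*b)+x)+(((2+2)+(9+7))*((b*z)*(z+9))))*((3+x)*(9+((4+5)+(z*y))))); overall: ((((((b+9)*b)+x)+(((2+2)+(9+7))*((b*z)*(z+9))))*((3+x)*(9+((4+5)+(z*y)))))+0) -> (((((b+9)*b)+x)+(((2+2)+(9+7))*((b*z)*(z+9))))*((3+x)*(9+((4+5)+(z*y)))))
Step 2: at LRLL: (2+2) -> 4; overall: (((((b+9)*b)+x)+(((2+2)+(9+7))*((b*z)*(z+9))))*((3+x)*(9+((4+5)+(z*y))))) -> (((((b+9)*b)+x)+((4+(9+7))*((b*z)*(z+9))))*((3+x)*(9+((4+5)+(z*y)))))
Step 3: at LRLR: (9+7) -> 16; overall: (((((b+9)*b)+x)+((4+(9+7))*((b*z)*(z+9))))*((3+x)*(9+((4+5)+(z*y))))) -> (((((b+9)*b)+x)+((4+16)*((b*z)*(z+9))))*((3+x)*(9+((4+5)+(z*y)))))
Step 4: at LRL: (4+16) -> 20; overall: (((((b+9)*b)+x)+((4+16)*((b*z)*(z+9))))*((3+x)*(9+((4+5)+(z*y))))) -> (((((b+9)*b)+x)+(20*((b*z)*(z+9))))*((3+x)*(9+((4+5)+(z*y)))))
Step 5: at RRRL: (4+5) -> 9; overall: (((((b+9)*b)+x)+(20*((b*z)*(z+9))))*((3+x)*(9+((4+5)+(z*y))))) -> (((((b+9)*b)+x)+(20*((b*z)*(z+9))))*((3+x)*(9+(9+(z*y)))))
Fixed point: (((((b+9)*b)+x)+(20*((b*z)*(z+9))))*((3+x)*(9+(9+(z*y)))))

Answer: (((((b+9)*b)+x)+(20*((b*z)*(z+9))))*((3+x)*(9+(9+(z*y)))))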